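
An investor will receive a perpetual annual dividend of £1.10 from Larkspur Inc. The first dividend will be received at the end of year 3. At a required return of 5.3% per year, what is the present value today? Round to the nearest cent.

£18.72

Value at end of year 2: C / r = £1.10 / 0.053 = £20.7547
Discount to today: PV = £20.7547 / (1 + 0.053)^2 = £20.7547 / 1.108809 = £18.72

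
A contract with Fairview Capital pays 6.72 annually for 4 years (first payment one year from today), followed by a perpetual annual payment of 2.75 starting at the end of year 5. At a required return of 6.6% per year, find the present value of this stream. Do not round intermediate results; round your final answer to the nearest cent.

PV of 4-year annuity: 6.72 × [1 − (1+0.066)^−4] / 0.066 = 22.96912
Perpetuity value at year 4: 2.75 / 0.066 = 41.66667
PV of perpetuity: 41.66667 / (1+0.066)^4 = 32.26710
Total PV = 22.96912 + 32.26710 = 55.23622

55.24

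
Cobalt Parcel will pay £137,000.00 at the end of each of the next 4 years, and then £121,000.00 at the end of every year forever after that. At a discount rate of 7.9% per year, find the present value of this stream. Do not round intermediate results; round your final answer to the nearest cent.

£1584757.77

PV of 4-year annuity: £137,000.00 × [1 − (1+0.079)^−4] / 0.079 = 454773.23596
Perpetuity value at year 4: £121,000.00 / 0.079 = 1531645.56962
PV of perpetuity: 1531645.56962 / (1+0.079)^4 = 1129984.53640
Total PV = 454773.23596 + 1129984.53640 = 1584757.77236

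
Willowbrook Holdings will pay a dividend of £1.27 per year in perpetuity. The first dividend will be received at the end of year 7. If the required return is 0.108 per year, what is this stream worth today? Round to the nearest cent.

Value at end of year 6: C / r = £1.27 / 0.108 = £11.7593
Discount to today: PV = £11.7593 / (1 + 0.108)^6 = £11.7593 / 1.850285 = £6.36

£6.36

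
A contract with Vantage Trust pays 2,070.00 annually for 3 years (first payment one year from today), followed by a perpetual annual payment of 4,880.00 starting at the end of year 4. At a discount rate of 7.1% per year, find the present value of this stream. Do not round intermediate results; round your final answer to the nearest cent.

61371.52

PV of 3-year annuity: 2,070.00 × [1 − (1+0.071)^−3] / 0.071 = 5422.42440
Perpetuity value at year 3: 4,880.00 / 0.071 = 68732.39437
PV of perpetuity: 68732.39437 / (1+0.071)^3 = 55949.09433
Total PV = 5422.42440 + 55949.09433 = 61371.51873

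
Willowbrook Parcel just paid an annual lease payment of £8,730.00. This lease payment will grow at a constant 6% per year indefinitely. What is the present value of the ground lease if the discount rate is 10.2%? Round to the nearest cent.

D₁ = D₀ × (1 + g) = £8,730.00 × 1.06 = £9,253.8000
Growing perpetuity: P = D₁ / (r − g) = £9,253.8000 / (0.102 − 0.06) = £220,328.57

£220328.57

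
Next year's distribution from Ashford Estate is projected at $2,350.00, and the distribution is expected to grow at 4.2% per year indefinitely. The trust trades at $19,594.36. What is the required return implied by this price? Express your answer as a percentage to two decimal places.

P = D₁/(r − g) ⇒ r = D₁/P + g = $2,350.0000/$19,594.36 + 0.042 = 0.119932 + 0.042 = 0.161932

16.19%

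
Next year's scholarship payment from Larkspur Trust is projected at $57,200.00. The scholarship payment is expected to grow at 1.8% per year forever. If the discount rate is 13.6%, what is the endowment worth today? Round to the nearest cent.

Growing perpetuity: P = D₁ / (r − g) = $57,200.0000 / (0.136 − 0.018) = $484,745.76

$484745.76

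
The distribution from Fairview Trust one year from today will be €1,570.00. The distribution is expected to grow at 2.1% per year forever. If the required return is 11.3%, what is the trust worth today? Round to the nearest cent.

Growing perpetuity: P = D₁ / (r − g) = €1,570.0000 / (0.113 − 0.021) = €17,065.22

€17065.22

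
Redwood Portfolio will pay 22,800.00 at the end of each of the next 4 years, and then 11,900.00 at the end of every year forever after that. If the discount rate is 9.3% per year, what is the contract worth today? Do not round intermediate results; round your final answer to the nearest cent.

PV of 4-year annuity: 22,800.00 × [1 − (1+0.093)^−4] / 0.093 = 73381.82341
Perpetuity value at year 4: 11,900.00 / 0.093 = 127956.98925
PV of perpetuity: 127956.98925 / (1+0.093)^4 = 89656.82703
Total PV = 73381.82341 + 89656.82703 = 163038.65044

163038.65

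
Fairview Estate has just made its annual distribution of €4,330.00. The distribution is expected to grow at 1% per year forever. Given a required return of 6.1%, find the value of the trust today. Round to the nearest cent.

D₁ = D₀ × (1 + g) = €4,330.00 × 1.01 = €4,373.3000
Growing perpetuity: P = D₁ / (r − g) = €4,373.3000 / (0.061 − 0.01) = €85,750.98

€85750.98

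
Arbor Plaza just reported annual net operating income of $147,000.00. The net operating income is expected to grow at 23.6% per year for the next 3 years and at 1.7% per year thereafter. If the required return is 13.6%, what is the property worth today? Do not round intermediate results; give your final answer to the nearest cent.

$2141421.30

D_1 = 181692.00000
D_2 = 224571.31200
D_3 = 277570.14163
Terminal value at year 3: TV = D_3×(1+g_2)/(r−g_2) = 282288.83404/0.119 = 2372175.07596
P_0 = D_1/(1+r)^1 + D_2/(1+r)^2 + D_3/(1+r)^3 + TV/(1+r)^3
    = 159940.14085 + 174019.37860 + 189337.98587 + 1618123.79518 = 2141421.30048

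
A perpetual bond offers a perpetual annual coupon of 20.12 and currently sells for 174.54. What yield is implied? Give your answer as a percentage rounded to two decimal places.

11.53%

P = C/r ⇒ r = C/P = 20.12/174.54 = 0.115274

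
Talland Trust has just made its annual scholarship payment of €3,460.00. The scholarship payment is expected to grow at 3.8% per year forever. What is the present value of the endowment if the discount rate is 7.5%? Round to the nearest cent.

€97067.03

D₁ = D₀ × (1 + g) = €3,460.00 × 1.038 = €3,591.4800
Growing perpetuity: P = D₁ / (r − g) = €3,591.4800 / (0.075 − 0.038) = €97,067.03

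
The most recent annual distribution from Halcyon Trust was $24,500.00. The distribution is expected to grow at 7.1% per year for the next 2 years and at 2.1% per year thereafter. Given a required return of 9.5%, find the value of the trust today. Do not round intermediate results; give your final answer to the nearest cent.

D_1 = 26239.50000
D_2 = 28102.50450
Terminal value at year 2: TV = D_2×(1+g_2)/(r−g_2) = 28692.65709/0.074 = 387738.60939
P_0 = D_1/(1+r)^1 + D_2/(1+r)^2 + TV/(1+r)^2
    = 23963.01370 + 23437.79696 + 323378.25265 = 370779.06331

$370779.06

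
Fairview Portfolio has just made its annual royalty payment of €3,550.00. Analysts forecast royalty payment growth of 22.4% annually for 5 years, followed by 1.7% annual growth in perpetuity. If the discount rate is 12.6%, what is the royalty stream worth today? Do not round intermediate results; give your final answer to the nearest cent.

D_1 = 4345.20000
D_2 = 5318.52480
D_3 = 6509.87436
D_4 = 7968.08621
D_5 = 9752.93752
Terminal value at year 5: TV = D_5×(1+g_2)/(r−g_2) = 9918.73746/0.109 = 90997.59137
P_0 = D_1/(1+r)^1 + D_2/(1+r)^2 + D_3/(1+r)^3 + D_4/(1+r)^4 + D_5/(1+r)^5 + TV/(1+r)^5
    = 3858.96980 + 4194.83041 + 4559.92222 + 4956.78934 + 5388.19729 + 50273.36375 = 73232.07282

€73232.07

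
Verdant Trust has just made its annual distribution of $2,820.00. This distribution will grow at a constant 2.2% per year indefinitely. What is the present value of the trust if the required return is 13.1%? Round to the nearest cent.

D₁ = D₀ × (1 + g) = $2,820.00 × 1.022 = $2,882.0400
Growing perpetuity: P = D₁ / (r − g) = $2,882.0400 / (0.131 − 0.022) = $26,440.73

$26440.73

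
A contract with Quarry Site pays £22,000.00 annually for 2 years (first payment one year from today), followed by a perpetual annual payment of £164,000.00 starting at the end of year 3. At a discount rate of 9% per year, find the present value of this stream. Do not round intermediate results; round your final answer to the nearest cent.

£1572428.43

PV of 2-year annuity: £22,000.00 × [1 − (1+0.09)^−2] / 0.09 = 38700.44609
Perpetuity value at year 2: £164,000.00 / 0.09 = 1822222.22222
PV of perpetuity: 1822222.22222 / (1+0.09)^2 = 1533727.98773
Total PV = 38700.44609 + 1533727.98773 = 1572428.43382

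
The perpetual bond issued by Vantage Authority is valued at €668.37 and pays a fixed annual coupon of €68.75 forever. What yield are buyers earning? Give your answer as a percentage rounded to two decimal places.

P = C/r ⇒ r = C/P = €68.75/€668.37 = 0.102862

10.29%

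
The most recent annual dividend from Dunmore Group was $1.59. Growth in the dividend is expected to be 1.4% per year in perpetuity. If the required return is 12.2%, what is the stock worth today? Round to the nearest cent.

$14.93

D₁ = D₀ × (1 + g) = $1.59 × 1.014 = $1.6123
Growing perpetuity: P = D₁ / (r − g) = $1.6123 / (0.122 − 0.014) = $14.93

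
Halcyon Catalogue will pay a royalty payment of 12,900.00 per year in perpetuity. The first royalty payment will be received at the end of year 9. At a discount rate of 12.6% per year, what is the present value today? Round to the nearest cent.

Value at end of year 8: C / r = 12,900.00 / 0.126 = 102,380.9524
Discount to today: PV = 102,380.9524 / (1 + 0.126)^8 = 102,380.9524 / 2.584087 = 39,619.78

39619.78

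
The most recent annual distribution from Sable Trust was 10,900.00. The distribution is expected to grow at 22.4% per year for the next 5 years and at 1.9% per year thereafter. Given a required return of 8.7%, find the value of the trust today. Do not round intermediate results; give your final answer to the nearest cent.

D_1 = 13341.60000
D_2 = 16330.11840
D_3 = 19988.06492
D_4 = 24465.39146
D_5 = 29945.63915
Terminal value at year 5: TV = D_5×(1+g_2)/(r−g_2) = 30514.60630/0.068 = 448744.21023
P_0 = D_1/(1+r)^1 + D_2/(1+r)^2 + D_3/(1+r)^3 + D_4/(1+r)^4 + D_5/(1+r)^5 + TV/(1+r)^5
    = 12273.78105 + 13820.70654 + 15562.59871 + 17524.03020 + 19732.67062 + 295699.87290 = 374613.66001

374613.66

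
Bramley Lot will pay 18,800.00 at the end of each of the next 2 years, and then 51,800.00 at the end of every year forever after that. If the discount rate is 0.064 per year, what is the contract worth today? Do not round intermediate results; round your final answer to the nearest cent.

PV of 2-year annuity: 18,800.00 × [1 − (1+0.064)^−2] / 0.064 = 34275.53847
Perpetuity value at year 2: 51,800.00 / 0.064 = 809375.00000
PV of perpetuity: 809375.00000 / (1+0.064)^2 = 714934.95251
Total PV = 34275.53847 + 714934.95251 = 749210.49098

749210.49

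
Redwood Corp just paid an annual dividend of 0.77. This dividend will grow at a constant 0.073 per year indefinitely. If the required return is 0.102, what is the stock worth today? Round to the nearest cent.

D₁ = D₀ × (1 + g) = 0.77 × 1.073 = 0.8262
Growing perpetuity: P = D₁ / (r − g) = 0.8262 / (0.102 − 0.073) = 28.49

28.49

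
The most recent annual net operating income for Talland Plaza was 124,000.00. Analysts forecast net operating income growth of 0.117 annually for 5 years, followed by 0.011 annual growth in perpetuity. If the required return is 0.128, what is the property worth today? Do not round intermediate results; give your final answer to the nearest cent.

1622347.57

D_1 = 138508.00000
D_2 = 154713.43600
D_3 = 172814.90801
D_4 = 193034.25225
D_5 = 215619.25976
Terminal value at year 5: TV = D_5×(1+g_2)/(r−g_2) = 217991.07162/0.117 = 1863171.55231
P_0 = D_1/(1+r)^1 + D_2/(1+r)^2 + D_3/(1+r)^3 + D_4/(1+r)^4 + D_5/(1+r)^5 + TV/(1+r)^5
    = 122790.78014 + 121593.35232 + 120407.60155 + 119233.41394 + 118070.67675 + 1020251.74524 = 1622347.56994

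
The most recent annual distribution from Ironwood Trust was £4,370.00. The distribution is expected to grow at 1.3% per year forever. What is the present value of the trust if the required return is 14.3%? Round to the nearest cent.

£34052.38

D₁ = D₀ × (1 + g) = £4,370.00 × 1.013 = £4,426.8100
Growing perpetuity: P = D₁ / (r − g) = £4,426.8100 / (0.143 − 0.013) = £34,052.38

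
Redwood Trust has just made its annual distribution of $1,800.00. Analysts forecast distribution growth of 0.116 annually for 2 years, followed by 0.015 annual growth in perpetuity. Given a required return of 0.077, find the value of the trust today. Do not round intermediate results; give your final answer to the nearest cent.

D_1 = 2008.80000
D_2 = 2241.82080
Terminal value at year 2: TV = D_2×(1+g_2)/(r−g_2) = 2275.44811/0.062 = 36700.77600
P_0 = D_1/(1+r)^1 + D_2/(1+r)^2 + TV/(1+r)^2
    = 1865.18106 + 1932.72243 + 31640.53662 = 35438.44011

$35438.44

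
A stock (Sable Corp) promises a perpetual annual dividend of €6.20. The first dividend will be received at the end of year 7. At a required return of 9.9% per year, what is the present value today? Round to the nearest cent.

€35.54

Value at end of year 6: C / r = €6.20 / 0.099 = €62.6263
Discount to today: PV = €62.6263 / (1 + 0.099)^6 = €62.6263 / 1.761920 = €35.54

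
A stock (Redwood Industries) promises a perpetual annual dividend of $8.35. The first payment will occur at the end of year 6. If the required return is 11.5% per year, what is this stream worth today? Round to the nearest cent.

Value at end of year 5: C / r = $8.35 / 0.115 = $72.6087
Discount to today: PV = $72.6087 / (1 + 0.115)^5 = $72.6087 / 1.723353 = $42.13

$42.13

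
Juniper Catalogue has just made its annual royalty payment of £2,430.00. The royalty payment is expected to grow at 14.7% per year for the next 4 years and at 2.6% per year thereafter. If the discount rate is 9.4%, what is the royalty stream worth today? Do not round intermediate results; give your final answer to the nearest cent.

£55258.26

D_1 = 2787.21000
D_2 = 3196.92987
D_3 = 3666.87856
D_4 = 4205.90971
Terminal value at year 4: TV = D_4×(1+g_2)/(r−g_2) = 4315.26336/0.068 = 63459.75532
P_0 = D_1/(1+r)^1 + D_2/(1+r)^2 + D_3/(1+r)^3 + D_4/(1+r)^4 + TV/(1+r)^4
    = 2547.72395 + 2671.15116 + 2800.55793 + 2936.23396 + 44302.58885 = 55258.25586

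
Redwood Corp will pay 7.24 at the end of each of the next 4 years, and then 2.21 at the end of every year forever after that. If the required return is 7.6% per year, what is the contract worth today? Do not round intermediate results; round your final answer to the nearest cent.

45.89

PV of 4-year annuity: 7.24 × [1 − (1+0.076)^−4] / 0.076 = 24.19486
Perpetuity value at year 4: 2.21 / 0.076 = 29.07895
PV of perpetuity: 29.07895 / (1+0.076)^4 = 21.69350
Total PV = 24.19486 + 21.69350 = 45.88836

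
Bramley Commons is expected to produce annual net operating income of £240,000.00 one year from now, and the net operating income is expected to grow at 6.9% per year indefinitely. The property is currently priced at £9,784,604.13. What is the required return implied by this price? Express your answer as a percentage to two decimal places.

9.35%

P = D₁/(r − g) ⇒ r = D₁/P + g = £240,000.0000/£9,784,604.13 + 0.069 = 0.024528 + 0.069 = 0.093528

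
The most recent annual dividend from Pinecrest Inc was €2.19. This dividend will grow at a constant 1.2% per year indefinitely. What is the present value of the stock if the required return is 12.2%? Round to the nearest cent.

€20.15

D₁ = D₀ × (1 + g) = €2.19 × 1.012 = €2.2163
Growing perpetuity: P = D₁ / (r − g) = €2.2163 / (0.122 − 0.012) = €20.15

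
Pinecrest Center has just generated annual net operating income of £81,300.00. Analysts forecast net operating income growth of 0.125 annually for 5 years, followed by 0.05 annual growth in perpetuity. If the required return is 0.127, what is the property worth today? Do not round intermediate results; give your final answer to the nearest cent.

D_1 = 91462.50000
D_2 = 102895.31250
D_3 = 115757.22656
D_4 = 130226.87988
D_5 = 146505.23987
Terminal value at year 5: TV = D_5×(1+g_2)/(r−g_2) = 153830.50186/0.077 = 1997798.72547
P_0 = D_1/(1+r)^1 + D_2/(1+r)^2 + D_3/(1+r)^3 + D_4/(1+r)^4 + D_5/(1+r)^5 + TV/(1+r)^5
    = 81155.72316 + 81011.70235 + 80867.93713 + 80724.42704 + 80581.17162 + 1098834.15851 = 1503175.11983

£1503175.12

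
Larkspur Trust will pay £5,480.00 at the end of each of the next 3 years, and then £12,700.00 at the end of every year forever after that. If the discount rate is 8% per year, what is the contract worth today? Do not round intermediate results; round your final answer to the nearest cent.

PV of 3-year annuity: £5,480.00 × [1 − (1+0.08)^−3] / 0.08 = 14122.49149
Perpetuity value at year 3: £12,700.00 / 0.08 = 158750.00000
PV of perpetuity: 158750.00000 / (1+0.08)^3 = 126020.86826
Total PV = 14122.49149 + 126020.86826 = 140143.35975

£140143.36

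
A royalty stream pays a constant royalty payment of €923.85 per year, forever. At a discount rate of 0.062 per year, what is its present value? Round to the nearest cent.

€14900.81

Level perpetuity: PV = C / r = €923.85 / 0.062 = €14,900.81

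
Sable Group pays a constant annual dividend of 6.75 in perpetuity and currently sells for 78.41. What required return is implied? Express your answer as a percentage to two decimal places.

P = C/r ⇒ r = C/P = 6.75/78.41 = 0.086086

8.61%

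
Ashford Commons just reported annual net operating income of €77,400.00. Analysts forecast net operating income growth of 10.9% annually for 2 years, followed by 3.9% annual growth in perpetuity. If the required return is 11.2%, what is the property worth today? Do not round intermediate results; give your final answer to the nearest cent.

€1249862.78

D_1 = 85836.60000
D_2 = 95192.78940
Terminal value at year 2: TV = D_2×(1+g_2)/(r−g_2) = 98905.30819/0.073 = 1354867.23543
P_0 = D_1/(1+r)^1 + D_2/(1+r)^2 + TV/(1+r)^2
    = 77191.18705 + 76982.93745 + 1095688.65761 = 1249862.78210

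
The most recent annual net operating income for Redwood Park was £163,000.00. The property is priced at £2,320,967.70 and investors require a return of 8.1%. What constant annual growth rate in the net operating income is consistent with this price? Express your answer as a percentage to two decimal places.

P = D₀(1+g)/(r−g) ⇒ P(r−g) = D₀(1+g) ⇒ g(P+D₀) = P·r − D₀
g = (P·r − D₀)/(P + D₀) = (£2,320,967.70×0.081 − £163,000.00) / (£2,320,967.70 + £163,000.00) = 0.010064

1.01%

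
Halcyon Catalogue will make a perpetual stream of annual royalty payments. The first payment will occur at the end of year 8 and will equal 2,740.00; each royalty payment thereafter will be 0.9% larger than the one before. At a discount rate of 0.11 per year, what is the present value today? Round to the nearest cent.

Value at end of year 7: C₁ / (r − g) = 2,740.00 / (0.11 − 0.009) = 27,128.7129
Discount to today: PV = 27,128.7129 / (1 + 0.11)^7 = 27,128.7129 / 2.076160 = 13,066.77

13066.77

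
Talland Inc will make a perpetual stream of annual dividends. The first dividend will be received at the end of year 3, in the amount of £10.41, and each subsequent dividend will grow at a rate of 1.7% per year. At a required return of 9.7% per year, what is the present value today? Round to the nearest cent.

Value at end of year 2: C₁ / (r − g) = £10.41 / (0.097 − 0.017) = £130.1250
Discount to today: PV = £130.1250 / (1 + 0.097)^2 = £130.1250 / 1.203409 = £108.13

£108.13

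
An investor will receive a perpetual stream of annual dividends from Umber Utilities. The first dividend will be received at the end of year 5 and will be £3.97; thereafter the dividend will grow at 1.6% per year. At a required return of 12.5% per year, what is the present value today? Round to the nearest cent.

£22.74

Value at end of year 4: C₁ / (r − g) = £3.97 / (0.125 − 0.016) = £36.4220
Discount to today: PV = £36.4220 / (1 + 0.125)^4 = £36.4220 / 1.601807 = £22.74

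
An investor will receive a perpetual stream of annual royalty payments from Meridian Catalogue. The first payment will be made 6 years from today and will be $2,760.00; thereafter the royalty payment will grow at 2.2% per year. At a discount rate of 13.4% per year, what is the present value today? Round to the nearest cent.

$13140.92

Value at end of year 5: C₁ / (r − g) = $2,760.00 / (0.134 − 0.022) = $24,642.8571
Discount to today: PV = $24,642.8571 / (1 + 0.134)^5 = $24,642.8571 / 1.875276 = $13,140.92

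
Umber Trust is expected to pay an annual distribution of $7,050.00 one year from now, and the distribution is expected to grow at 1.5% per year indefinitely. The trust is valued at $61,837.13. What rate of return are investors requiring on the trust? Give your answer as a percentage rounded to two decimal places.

P = D₁/(r − g) ⇒ r = D₁/P + g = $7,050.0000/$61,837.13 + 0.015 = 0.114009 + 0.015 = 0.129009

12.90%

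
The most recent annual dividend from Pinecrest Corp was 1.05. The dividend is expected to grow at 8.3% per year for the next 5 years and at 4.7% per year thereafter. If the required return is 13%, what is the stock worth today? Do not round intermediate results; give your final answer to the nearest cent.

15.34

D_1 = 1.13715
D_2 = 1.23153
D_3 = 1.33375
D_4 = 1.44445
D_5 = 1.56434
Terminal value at year 5: TV = D_5×(1+g_2)/(r−g_2) = 1.63787/0.083 = 19.73332
P_0 = D_1/(1+r)^1 + D_2/(1+r)^2 + D_3/(1+r)^3 + D_4/(1+r)^4 + D_5/(1+r)^5 + TV/(1+r)^5
    = 1.00633 + 0.96447 + 0.92436 + 0.88591 + 0.84906 + 10.71046 = 15.34058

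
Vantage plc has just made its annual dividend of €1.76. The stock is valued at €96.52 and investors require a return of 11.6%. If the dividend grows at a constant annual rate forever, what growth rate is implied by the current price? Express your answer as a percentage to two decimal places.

P = D₀(1+g)/(r−g) ⇒ P(r−g) = D₀(1+g) ⇒ g(P+D₀) = P·r − D₀
g = (P·r − D₀)/(P + D₀) = (€96.52×0.116 − €1.76) / (€96.52 + €1.76) = 0.096015

9.60%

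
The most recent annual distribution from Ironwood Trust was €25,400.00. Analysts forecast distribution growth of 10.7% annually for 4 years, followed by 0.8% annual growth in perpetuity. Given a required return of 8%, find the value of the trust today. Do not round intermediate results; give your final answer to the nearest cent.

D_1 = 28117.80000
D_2 = 31126.40460
D_3 = 34456.92989
D_4 = 38143.82139
Terminal value at year 4: TV = D_4×(1+g_2)/(r−g_2) = 38448.97196/0.072 = 534013.49947
P_0 = D_1/(1+r)^1 + D_2/(1+r)^2 + D_3/(1+r)^3 + D_4/(1+r)^4 + TV/(1+r)^4
    = 26035.00000 + 26685.87500 + 27353.02187 + 28036.84742 + 392515.86391 = 500626.60820

€500626.61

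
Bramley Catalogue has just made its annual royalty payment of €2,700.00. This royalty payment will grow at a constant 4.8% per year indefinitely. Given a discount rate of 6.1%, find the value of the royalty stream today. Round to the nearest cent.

€217661.54

D₁ = D₀ × (1 + g) = €2,700.00 × 1.048 = €2,829.6000
Growing perpetuity: P = D₁ / (r − g) = €2,829.6000 / (0.061 − 0.048) = €217,661.54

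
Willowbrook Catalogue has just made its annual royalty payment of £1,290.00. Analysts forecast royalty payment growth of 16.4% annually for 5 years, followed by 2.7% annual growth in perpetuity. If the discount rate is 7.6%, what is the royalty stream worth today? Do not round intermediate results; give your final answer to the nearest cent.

£48272.04

D_1 = 1501.56000
D_2 = 1747.81584
D_3 = 2034.45764
D_4 = 2368.10869
D_5 = 2756.47852
Terminal value at year 5: TV = D_5×(1+g_2)/(r−g_2) = 2830.90344/0.049 = 57773.53950
P_0 = D_1/(1+r)^1 + D_2/(1+r)^2 + D_3/(1+r)^3 + D_4/(1+r)^4 + D_5/(1+r)^5 + TV/(1+r)^5
    = 1395.50186 + 1509.63212 + 1633.09646 + 1766.65825 + 1911.14331 + 40056.00373 = 48272.03573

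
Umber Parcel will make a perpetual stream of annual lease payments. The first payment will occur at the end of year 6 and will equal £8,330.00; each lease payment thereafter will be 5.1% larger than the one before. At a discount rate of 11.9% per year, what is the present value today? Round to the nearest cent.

£69820.93

Value at end of year 5: C₁ / (r − g) = £8,330.00 / (0.119 − 0.051) = £122,500.0000
Discount to today: PV = £122,500.0000 / (1 + 0.119)^5 = £122,500.0000 / 1.754488 = £69,820.93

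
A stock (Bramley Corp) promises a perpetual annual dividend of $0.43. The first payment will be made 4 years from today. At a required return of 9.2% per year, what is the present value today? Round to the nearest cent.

$3.59

Value at end of year 3: C / r = $0.43 / 0.092 = $4.6739
Discount to today: PV = $4.6739 / (1 + 0.092)^3 = $4.6739 / 1.302171 = $3.59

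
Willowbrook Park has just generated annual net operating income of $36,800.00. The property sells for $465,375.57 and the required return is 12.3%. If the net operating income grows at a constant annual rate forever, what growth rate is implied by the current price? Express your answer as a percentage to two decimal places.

4.07%

P = D₀(1+g)/(r−g) ⇒ P(r−g) = D₀(1+g) ⇒ g(P+D₀) = P·r − D₀
g = (P·r − D₀)/(P + D₀) = ($465,375.57×0.123 − $36,800.00) / ($465,375.57 + $36,800.00) = 0.040705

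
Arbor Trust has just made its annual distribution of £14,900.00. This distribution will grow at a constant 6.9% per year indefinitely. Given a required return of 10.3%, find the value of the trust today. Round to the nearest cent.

D₁ = D₀ × (1 + g) = £14,900.00 × 1.069 = £15,928.1000
Growing perpetuity: P = D₁ / (r − g) = £15,928.1000 / (0.103 − 0.069) = £468,473.53

£468473.53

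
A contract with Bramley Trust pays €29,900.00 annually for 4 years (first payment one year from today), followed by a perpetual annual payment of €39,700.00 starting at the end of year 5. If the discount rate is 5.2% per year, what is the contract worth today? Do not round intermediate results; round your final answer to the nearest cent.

€728872.06

PV of 4-year annuity: €29,900.00 × [1 − (1+0.052)^−4] / 0.052 = 105533.19957
Perpetuity value at year 4: €39,700.00 / 0.052 = 763461.53846
PV of perpetuity: 763461.53846 / (1+0.052)^4 = 623338.86211
Total PV = 105533.19957 + 623338.86211 = 728872.06168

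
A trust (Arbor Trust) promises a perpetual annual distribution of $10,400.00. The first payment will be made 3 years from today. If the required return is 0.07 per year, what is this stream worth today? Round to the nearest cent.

$129768.04

Value at end of year 2: C / r = $10,400.00 / 0.07 = $148,571.4286
Discount to today: PV = $148,571.4286 / (1 + 0.07)^2 = $148,571.4286 / 1.144900 = $129,768.04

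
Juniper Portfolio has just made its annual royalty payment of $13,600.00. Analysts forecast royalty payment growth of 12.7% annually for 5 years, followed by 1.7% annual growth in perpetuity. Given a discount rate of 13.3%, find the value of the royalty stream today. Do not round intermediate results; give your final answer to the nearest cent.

D_1 = 15327.20000
D_2 = 17273.75440
D_3 = 19467.52121
D_4 = 21939.89640
D_5 = 24726.26325
Terminal value at year 5: TV = D_5×(1+g_2)/(r−g_2) = 25146.60972/0.116 = 216781.11828
P_0 = D_1/(1+r)^1 + D_2/(1+r)^2 + D_3/(1+r)^3 + D_4/(1+r)^4 + D_5/(1+r)^5 + TV/(1+r)^5
    = 13527.97882 + 13456.33904 + 13385.07863 + 13314.19561 + 13243.68795 + 116110.60901 = 183037.88905

$183037.89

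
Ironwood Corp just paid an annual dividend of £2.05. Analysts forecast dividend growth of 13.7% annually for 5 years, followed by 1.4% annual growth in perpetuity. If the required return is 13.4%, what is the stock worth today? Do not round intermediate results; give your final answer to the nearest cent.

£27.88

D_1 = 2.33085
D_2 = 2.65018
D_3 = 3.01325
D_4 = 3.42607
D_5 = 3.89544
Terminal value at year 5: TV = D_5×(1+g_2)/(r−g_2) = 3.94997/0.12 = 32.91644
P_0 = D_1/(1+r)^1 + D_2/(1+r)^2 + D_3/(1+r)^3 + D_4/(1+r)^4 + D_5/(1+r)^5 + TV/(1+r)^5
    = 2.05542 + 2.06086 + 2.06631 + 2.07178 + 2.07726 + 17.55285 = 27.88449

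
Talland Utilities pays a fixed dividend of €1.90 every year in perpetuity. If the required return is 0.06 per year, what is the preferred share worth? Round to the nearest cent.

Level perpetuity: PV = C / r = €1.90 / 0.06 = €31.67

€31.67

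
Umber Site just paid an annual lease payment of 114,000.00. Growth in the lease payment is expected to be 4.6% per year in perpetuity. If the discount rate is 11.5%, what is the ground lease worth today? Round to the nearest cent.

D₁ = D₀ × (1 + g) = 114,000.00 × 1.046 = 119,244.0000
Growing perpetuity: P = D₁ / (r − g) = 119,244.0000 / (0.115 − 0.046) = 1,728,173.91

1728173.91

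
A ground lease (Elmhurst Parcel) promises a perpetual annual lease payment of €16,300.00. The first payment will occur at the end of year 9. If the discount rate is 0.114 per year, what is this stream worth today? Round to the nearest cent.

Value at end of year 8: C / r = €16,300.00 / 0.114 = €142,982.4561
Discount to today: PV = €142,982.4561 / (1 + 0.114)^8 = €142,982.4561 / 2.371819 = €60,283.88

€60283.88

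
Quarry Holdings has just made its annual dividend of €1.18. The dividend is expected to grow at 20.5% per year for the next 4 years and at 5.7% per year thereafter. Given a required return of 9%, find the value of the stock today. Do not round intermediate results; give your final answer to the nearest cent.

D_1 = 1.42190
D_2 = 1.71339
D_3 = 2.06463
D_4 = 2.48788
Terminal value at year 4: TV = D_4×(1+g_2)/(r−g_2) = 2.62969/0.033 = 79.68769
P_0 = D_1/(1+r)^1 + D_2/(1+r)^2 + D_3/(1+r)^3 + D_4/(1+r)^4 + TV/(1+r)^4
    = 1.30450 + 1.44213 + 1.59428 + 1.76248 + 56.45277 = 62.55615

€62.56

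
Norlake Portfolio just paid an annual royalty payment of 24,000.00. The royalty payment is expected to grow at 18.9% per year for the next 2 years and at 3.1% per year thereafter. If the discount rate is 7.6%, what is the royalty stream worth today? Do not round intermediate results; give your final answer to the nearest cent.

D_1 = 28536.00000
D_2 = 33929.30400
Terminal value at year 2: TV = D_2×(1+g_2)/(r−g_2) = 34981.11242/0.045 = 777358.05387
P_0 = D_1/(1+r)^1 + D_2/(1+r)^2 + TV/(1+r)^2
    = 26520.44610 + 29305.58588 + 671423.53432 = 727249.56629

727249.57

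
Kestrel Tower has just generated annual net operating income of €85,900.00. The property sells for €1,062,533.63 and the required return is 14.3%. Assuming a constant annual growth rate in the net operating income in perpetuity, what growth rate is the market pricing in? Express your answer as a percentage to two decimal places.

5.75%

P = D₀(1+g)/(r−g) ⇒ P(r−g) = D₀(1+g) ⇒ g(P+D₀) = P·r − D₀
g = (P·r − D₀)/(P + D₀) = (€1,062,533.63×0.143 − €85,900.00) / (€1,062,533.63 + €85,900.00) = 0.057506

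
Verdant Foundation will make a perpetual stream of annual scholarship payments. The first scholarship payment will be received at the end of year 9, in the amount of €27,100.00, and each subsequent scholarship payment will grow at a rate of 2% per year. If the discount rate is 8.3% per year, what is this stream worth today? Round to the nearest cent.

Value at end of year 8: C₁ / (r − g) = €27,100.00 / (0.083 − 0.02) = €430,158.7302
Discount to today: PV = €430,158.7302 / (1 + 0.083)^8 = €430,158.7302 / 1.892464 = €227,300.86

€227300.86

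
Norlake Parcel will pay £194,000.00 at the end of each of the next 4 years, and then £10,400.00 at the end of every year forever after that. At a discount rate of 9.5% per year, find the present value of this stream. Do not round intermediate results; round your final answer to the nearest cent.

PV of 4-year annuity: £194,000.00 × [1 − (1+0.095)^−4] / 0.095 = 621669.33752
Perpetuity value at year 4: £10,400.00 / 0.095 = 109473.68421
PV of perpetuity: 109473.68421 / (1+0.095)^4 = 76147.08055
Total PV = 621669.33752 + 76147.08055 = 697816.41807

£697816.42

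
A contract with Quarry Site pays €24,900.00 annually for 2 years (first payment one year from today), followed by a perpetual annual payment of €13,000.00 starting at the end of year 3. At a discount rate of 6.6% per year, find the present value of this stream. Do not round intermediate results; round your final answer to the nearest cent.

€218604.99

PV of 2-year annuity: €24,900.00 × [1 − (1+0.066)^−2] / 0.066 = 45270.49622
Perpetuity value at year 2: €13,000.00 / 0.066 = 196969.69697
PV of perpetuity: 196969.69697 / (1+0.066)^2 = 173334.49814
Total PV = 45270.49622 + 173334.49814 = 218604.99436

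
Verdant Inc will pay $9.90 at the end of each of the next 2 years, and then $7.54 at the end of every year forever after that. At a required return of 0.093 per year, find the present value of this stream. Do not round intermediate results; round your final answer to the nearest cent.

$85.21

PV of 2-year annuity: $9.90 × [1 − (1+0.093)^−2] / 0.093 = 17.34459
Perpetuity value at year 2: $7.54 / 0.093 = 81.07527
PV of perpetuity: 81.07527 / (1+0.093)^2 = 67.86535
Total PV = 17.34459 + 67.86535 = 85.20994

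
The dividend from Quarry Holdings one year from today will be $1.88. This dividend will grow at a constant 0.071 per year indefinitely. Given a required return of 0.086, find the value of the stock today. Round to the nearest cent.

$125.33

Growing perpetuity: P = D₁ / (r − g) = $1.8800 / (0.086 − 0.071) = $125.33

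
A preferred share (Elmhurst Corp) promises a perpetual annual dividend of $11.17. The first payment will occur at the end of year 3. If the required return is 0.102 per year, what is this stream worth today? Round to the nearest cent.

$90.18

Value at end of year 2: C / r = $11.17 / 0.102 = $109.5098
Discount to today: PV = $109.5098 / (1 + 0.102)^2 = $109.5098 / 1.214404 = $90.18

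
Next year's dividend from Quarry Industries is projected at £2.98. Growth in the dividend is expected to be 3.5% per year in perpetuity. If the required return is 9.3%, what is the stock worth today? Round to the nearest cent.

Growing perpetuity: P = D₁ / (r − g) = £2.9800 / (0.093 − 0.035) = £51.38

£51.38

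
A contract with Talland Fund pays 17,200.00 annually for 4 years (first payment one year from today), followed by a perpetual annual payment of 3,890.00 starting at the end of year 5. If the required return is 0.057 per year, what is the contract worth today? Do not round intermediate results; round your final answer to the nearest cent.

PV of 4-year annuity: 17,200.00 × [1 − (1+0.057)^−4] / 0.057 = 60011.53366
Perpetuity value at year 4: 3,890.00 / 0.057 = 68245.61404
PV of perpetuity: 68245.61404 / (1+0.057)^4 = 54673.23811
Total PV = 60011.53366 + 54673.23811 = 114684.77177

114684.77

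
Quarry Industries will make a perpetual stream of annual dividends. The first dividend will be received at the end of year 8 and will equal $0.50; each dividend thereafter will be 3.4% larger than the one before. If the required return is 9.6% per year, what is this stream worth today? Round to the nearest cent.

Value at end of year 7: C₁ / (r − g) = $0.50 / (0.096 − 0.034) = $8.0645
Discount to today: PV = $8.0645 / (1 + 0.096)^7 = $8.0645 / 1.899651 = $4.25

$4.25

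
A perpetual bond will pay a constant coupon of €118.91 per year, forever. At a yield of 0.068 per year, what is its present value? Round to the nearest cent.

€1748.68

Level perpetuity: PV = C / r = €118.91 / 0.068 = €1,748.68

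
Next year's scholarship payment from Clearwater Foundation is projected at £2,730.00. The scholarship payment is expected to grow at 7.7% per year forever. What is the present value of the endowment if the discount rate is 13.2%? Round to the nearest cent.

£49636.36

Growing perpetuity: P = D₁ / (r − g) = £2,730.0000 / (0.132 − 0.077) = £49,636.36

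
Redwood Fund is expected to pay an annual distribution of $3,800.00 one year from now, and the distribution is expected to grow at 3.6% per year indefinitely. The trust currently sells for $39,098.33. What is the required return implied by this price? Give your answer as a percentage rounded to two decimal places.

P = D₁/(r − g) ⇒ r = D₁/P + g = $3,800.0000/$39,098.33 + 0.036 = 0.097191 + 0.036 = 0.133191

13.32%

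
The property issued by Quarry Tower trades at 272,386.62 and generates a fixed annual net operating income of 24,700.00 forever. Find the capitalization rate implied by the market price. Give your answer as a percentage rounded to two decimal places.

9.07%

P = C/r ⇒ r = C/P = 24,700.00/272,386.62 = 0.090680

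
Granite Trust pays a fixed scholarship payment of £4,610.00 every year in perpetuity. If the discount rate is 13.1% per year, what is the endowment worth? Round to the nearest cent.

£35190.84

Level perpetuity: PV = C / r = £4,610.00 / 0.131 = £35,190.84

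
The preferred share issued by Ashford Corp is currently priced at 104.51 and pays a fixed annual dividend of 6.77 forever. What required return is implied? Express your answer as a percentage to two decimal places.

6.48%

P = C/r ⇒ r = C/P = 6.77/104.51 = 0.064778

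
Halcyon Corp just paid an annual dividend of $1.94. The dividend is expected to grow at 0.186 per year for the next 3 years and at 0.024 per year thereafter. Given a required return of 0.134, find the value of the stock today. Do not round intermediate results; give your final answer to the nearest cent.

$27.03

D_1 = 2.30084
D_2 = 2.72880
D_3 = 3.23635
Terminal value at year 3: TV = D_3×(1+g_2)/(r−g_2) = 3.31402/0.11 = 30.12750
P_0 = D_1/(1+r)^1 + D_2/(1+r)^2 + D_3/(1+r)^3 + TV/(1+r)^3
    = 2.02896 + 2.12200 + 2.21930 + 20.65969 = 27.02996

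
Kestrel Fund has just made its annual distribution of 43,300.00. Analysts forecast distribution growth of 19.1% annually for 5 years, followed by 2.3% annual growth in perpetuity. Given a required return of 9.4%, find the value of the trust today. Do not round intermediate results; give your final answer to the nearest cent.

D_1 = 51570.30000
D_2 = 61420.22730
D_3 = 73151.49071
D_4 = 87123.42544
D_5 = 103763.99970
Terminal value at year 5: TV = D_5×(1+g_2)/(r−g_2) = 106150.57169/0.071 = 1495078.47455
P_0 = D_1/(1+r)^1 + D_2/(1+r)^2 + D_3/(1+r)^3 + D_4/(1+r)^4 + D_5/(1+r)^5 + TV/(1+r)^5
    = 47139.21389 + 51318.83341 + 55869.04076 + 60822.69428 + 66215.56571 + 954063.71439 = 1235429.06243

1235429.06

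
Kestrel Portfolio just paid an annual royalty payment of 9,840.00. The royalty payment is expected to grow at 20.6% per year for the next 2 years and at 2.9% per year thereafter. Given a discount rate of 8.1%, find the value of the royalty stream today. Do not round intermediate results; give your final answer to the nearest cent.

D_1 = 11867.04000
D_2 = 14311.65024
Terminal value at year 2: TV = D_2×(1+g_2)/(r−g_2) = 14726.68810/0.052 = 283205.54033
P_0 = D_1/(1+r)^1 + D_2/(1+r)^2 + TV/(1+r)^2
    = 10977.83534 + 12247.24275 + 242354.09219 = 265579.17028

265579.17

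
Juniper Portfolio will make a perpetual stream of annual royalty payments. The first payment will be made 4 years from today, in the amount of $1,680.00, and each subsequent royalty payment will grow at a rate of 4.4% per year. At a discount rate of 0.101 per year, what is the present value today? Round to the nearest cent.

$22083.73

Value at end of year 3: C₁ / (r − g) = $1,680.00 / (0.101 − 0.044) = $29,473.6842
Discount to today: PV = $29,473.6842 / (1 + 0.101)^3 = $29,473.6842 / 1.334633 = $22,083.73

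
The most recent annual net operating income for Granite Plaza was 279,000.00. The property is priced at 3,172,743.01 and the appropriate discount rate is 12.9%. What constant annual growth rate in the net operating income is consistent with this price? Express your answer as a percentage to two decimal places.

P = D₀(1+g)/(r−g) ⇒ P(r−g) = D₀(1+g) ⇒ g(P+D₀) = P·r − D₀
g = (P·r − D₀)/(P + D₀) = (3,172,743.01×0.129 − 279,000.00) / (3,172,743.01 + 279,000.00) = 0.037744

3.77%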